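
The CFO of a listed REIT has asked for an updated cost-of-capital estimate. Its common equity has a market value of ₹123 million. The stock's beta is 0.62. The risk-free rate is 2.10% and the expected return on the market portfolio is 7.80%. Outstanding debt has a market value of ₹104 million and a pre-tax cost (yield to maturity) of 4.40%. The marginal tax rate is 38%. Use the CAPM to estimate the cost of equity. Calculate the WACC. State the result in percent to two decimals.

Market risk premium = 7.8% − 2.1% = 5.7%.
Cost of equity via CAPM: Re = 2.1% + 0.62 × 5.7% = 5.6340%.
Total capital V = 123 + 104 = 227.
Equity: weight = 123/227 = 0.5419; cost = 5.634%.
Debt: weight = 104/227 = 0.4581; after-tax cost = 4.4% × (1 − 38%) = 2.7280%.
WACC = 0.5419 × 5.6340% + 0.4581 × 2.7280% = 4.3026%.

4.30%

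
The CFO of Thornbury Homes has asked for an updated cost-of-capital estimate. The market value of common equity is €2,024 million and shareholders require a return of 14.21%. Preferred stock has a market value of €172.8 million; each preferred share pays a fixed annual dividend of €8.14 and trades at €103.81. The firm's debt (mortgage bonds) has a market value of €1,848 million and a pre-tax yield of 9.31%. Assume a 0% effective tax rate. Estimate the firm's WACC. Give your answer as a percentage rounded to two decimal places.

Cost of preferred: Rp = 8.14 / 103.81 = 7.8412%.
Total capital V = 2024 + 172.8 + 1848 = 4044.8.
Equity: weight = 2024/4044.8 = 0.5004; cost = 14.21%.
Preferred: weight = 172.8/4044.8 = 0.0427; cost = 7.8412%.
Mortgage bonds: weight = 1848/4044.8 = 0.4569; after-tax cost = 9.31% × (1 − 0%) = 9.3100%.
WACC = 0.5004 × 14.2100% + 0.0427 × 7.8412% + 0.4569 × 9.3100% = 11.6992%.

11.70%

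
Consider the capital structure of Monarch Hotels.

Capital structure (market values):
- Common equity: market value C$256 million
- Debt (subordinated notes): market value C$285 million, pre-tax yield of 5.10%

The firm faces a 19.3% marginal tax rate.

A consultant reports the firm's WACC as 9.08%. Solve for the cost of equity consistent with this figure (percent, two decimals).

14.61%

Total capital V = 256 + 285 = 541.
Equity weight = 256/541 = 0.4732.
Subordinated notes weight = 285/541 = 0.5268.
Debt contribution = 0.5268 × 5.1% × (1 − 19.3%) = 2.1682%.
Required equity contribution = 9.08% − 2.1682% = 6.9118%.
Re = 6.9118% / 0.4732 = 14.6067%.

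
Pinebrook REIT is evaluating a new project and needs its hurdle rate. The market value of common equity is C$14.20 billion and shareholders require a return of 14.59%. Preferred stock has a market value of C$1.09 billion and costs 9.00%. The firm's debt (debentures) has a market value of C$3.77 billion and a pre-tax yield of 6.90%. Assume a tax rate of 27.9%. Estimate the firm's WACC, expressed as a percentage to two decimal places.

12.37%

Total capital V = 14.2 + 1.09 + 3.77 = 19.06.
Equity: weight = 14.2/19.06 = 0.7450; cost = 14.59%.
Preferred: weight = 1.09/19.06 = 0.0572; cost = 9%.
Debentures: weight = 3.77/19.06 = 0.1978; after-tax cost = 6.9% × (1 − 27.9%) = 4.9749%.
WACC = 0.7450 × 14.5900% + 0.0572 × 9.0000% + 0.1978 × 4.9749% = 12.3685%.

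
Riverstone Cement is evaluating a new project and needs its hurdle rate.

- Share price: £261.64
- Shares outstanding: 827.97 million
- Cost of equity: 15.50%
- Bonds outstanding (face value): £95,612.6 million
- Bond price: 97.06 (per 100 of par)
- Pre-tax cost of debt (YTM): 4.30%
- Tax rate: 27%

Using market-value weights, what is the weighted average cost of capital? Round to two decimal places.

Market value of equity E = 261.64 × 827.97m = 216630.0708m. Market value of debt D = 95612.6m × 97.06/100 = 92801.58956m.
Total capital V = 216630.0708 + 92801.58956 = 309431.66036.
Equity: weight = 216630.0708/309431.66036 = 0.7001; cost = 15.5%.
Bonds outstanding: weight = 92801.58956/309431.66036 = 0.2999; after-tax cost = 4.3% × (1 − 27%) = 3.1390%.
WACC = 0.7001 × 15.5000% + 0.2999 × 3.1390% = 11.7928%.

11.79%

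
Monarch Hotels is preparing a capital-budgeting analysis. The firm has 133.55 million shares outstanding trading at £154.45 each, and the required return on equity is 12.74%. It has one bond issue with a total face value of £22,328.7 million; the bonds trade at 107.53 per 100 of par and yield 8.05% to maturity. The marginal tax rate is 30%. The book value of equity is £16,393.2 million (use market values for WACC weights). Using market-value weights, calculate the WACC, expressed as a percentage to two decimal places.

Market value of equity E = 154.45 × 133.55m = 20626.7975m. Market value of debt D = 22328.7m × 107.53/100 = 24010.05111m.
Total capital V = 20626.7975 + 24010.05111 = 44636.84861.
Equity: weight = 20626.7975/44636.84861 = 0.4621; cost = 12.74%.
Bonds outstanding: weight = 24010.05111/44636.84861 = 0.5379; after-tax cost = 8.05% × (1 − 30%) = 5.6350%.
WACC = 0.4621 × 12.7400% + 0.5379 × 5.6350% = 8.9182%.

8.92%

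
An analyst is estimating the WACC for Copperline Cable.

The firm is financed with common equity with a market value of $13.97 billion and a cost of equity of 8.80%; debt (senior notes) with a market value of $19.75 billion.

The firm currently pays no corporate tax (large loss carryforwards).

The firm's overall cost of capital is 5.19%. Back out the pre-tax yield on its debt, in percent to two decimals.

Total capital V = 13.97 + 19.75 = 33.72.
Equity weight = 13.97/33.72 = 0.4143.
Senior notes weight = 19.75/33.72 = 0.5857.
Equity contribution = 0.4143 × 8.8% = 3.6458%.
Remaining for debt = 5.19% − 3.6458% = 1.5442%.
Rd × (1 − 0%) × 0.5857 = 1.5442%  ⇒  Rd = 2.6365%.

2.64%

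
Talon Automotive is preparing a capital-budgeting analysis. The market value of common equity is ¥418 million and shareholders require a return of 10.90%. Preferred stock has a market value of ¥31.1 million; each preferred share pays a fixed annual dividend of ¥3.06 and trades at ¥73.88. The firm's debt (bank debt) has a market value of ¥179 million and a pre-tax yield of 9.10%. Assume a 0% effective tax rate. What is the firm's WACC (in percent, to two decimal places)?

Cost of preferred: Rp = 3.06 / 73.88 = 4.1419%.
Total capital V = 418 + 31.1 + 179 = 628.1.
Equity: weight = 418/628.1 = 0.6655; cost = 10.9%.
Preferred: weight = 31.1/628.1 = 0.0495; cost = 4.1419%.
Bank debt: weight = 179/628.1 = 0.2850; after-tax cost = 9.1% × (1 − 0%) = 9.1000%.
WACC = 0.6655 × 10.9000% + 0.0495 × 4.1419% + 0.2850 × 9.1000% = 10.0524%.

10.05%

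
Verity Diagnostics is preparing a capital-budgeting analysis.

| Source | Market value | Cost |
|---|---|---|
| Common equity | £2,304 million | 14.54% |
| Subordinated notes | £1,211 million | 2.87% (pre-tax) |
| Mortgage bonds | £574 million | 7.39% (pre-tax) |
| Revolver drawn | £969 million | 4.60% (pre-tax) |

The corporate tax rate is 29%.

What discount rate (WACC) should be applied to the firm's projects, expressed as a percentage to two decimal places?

Total capital V = 2304 + 1211 + 574 + 969 = 5058.
Equity: weight = 2304/5058 = 0.4555; cost = 14.54%.
Subordinated notes: weight = 1211/5058 = 0.2394; after-tax cost = 2.87% × (1 − 29%) = 2.0377%.
Mortgage bonds: weight = 574/5058 = 0.1135; after-tax cost = 7.39% × (1 − 29%) = 5.2469%.
Revolver drawn: weight = 969/5058 = 0.1916; after-tax cost = 4.6% × (1 − 29%) = 3.2660%.
WACC = 0.4555 × 14.5400% + 0.2394 × 2.0377% + 0.1135 × 5.2469% + 0.1916 × 3.2660% = 8.3322%.

8.33%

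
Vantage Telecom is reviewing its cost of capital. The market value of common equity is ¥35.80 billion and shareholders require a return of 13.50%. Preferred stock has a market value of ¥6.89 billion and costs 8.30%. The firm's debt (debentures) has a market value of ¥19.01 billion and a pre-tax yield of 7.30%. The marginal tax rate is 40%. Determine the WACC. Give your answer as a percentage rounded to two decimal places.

Total capital V = 35.8 + 6.89 + 19.01 = 61.7.
Equity: weight = 35.8/61.7 = 0.5802; cost = 13.5%.
Preferred: weight = 6.89/61.7 = 0.1117; cost = 8.3%.
Debentures: weight = 19.01/61.7 = 0.3081; after-tax cost = 7.3% × (1 − 40%) = 4.3800%.
WACC = 0.5802 × 13.5000% + 0.1117 × 8.3000% + 0.3081 × 4.3800% = 10.1094%.

10.11%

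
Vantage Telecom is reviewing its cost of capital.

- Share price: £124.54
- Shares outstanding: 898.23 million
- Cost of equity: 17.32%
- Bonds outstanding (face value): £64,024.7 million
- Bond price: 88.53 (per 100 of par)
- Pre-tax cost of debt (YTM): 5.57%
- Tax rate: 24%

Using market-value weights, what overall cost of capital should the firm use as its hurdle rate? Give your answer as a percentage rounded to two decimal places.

12.92%

Market value of equity E = 124.54 × 898.23m = 111865.5642m. Market value of debt D = 64024.7m × 88.53/100 = 56681.06691m.
Total capital V = 111865.5642 + 56681.06691 = 168546.63111.
Equity: weight = 111865.5642/168546.63111 = 0.6637; cost = 17.32%.
Bonds outstanding: weight = 56681.06691/168546.63111 = 0.3363; after-tax cost = 5.57% × (1 − 24%) = 4.2332%.
WACC = 0.6637 × 17.3200% + 0.3363 × 4.2332% = 12.9190%.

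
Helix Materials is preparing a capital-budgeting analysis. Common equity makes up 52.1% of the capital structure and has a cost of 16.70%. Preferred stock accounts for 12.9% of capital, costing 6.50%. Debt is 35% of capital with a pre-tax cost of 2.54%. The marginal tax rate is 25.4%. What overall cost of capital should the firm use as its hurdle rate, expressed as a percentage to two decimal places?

10.20%

After-tax cost of debt = 2.54% × (1 − 25.4%) = 1.8948%.
WACC = 0.521 × 16.7000% + 0.129 × 6.5000% + 0.350 × 1.8948% = 10.2024%.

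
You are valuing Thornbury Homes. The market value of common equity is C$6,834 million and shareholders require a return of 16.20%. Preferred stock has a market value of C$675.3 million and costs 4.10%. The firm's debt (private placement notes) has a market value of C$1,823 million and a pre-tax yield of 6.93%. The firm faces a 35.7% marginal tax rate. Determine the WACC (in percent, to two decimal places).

13.03%

Total capital V = 6834 + 675.3 + 1823 = 9332.3.
Equity: weight = 6834/9332.3 = 0.7323; cost = 16.2%.
Preferred: weight = 675.3/9332.3 = 0.0724; cost = 4.1%.
Private placement notes: weight = 1823/9332.3 = 0.1953; after-tax cost = 6.93% × (1 − 35.7%) = 4.4560%.
WACC = 0.7323 × 16.2000% + 0.0724 × 4.1000% + 0.1953 × 4.4560% = 13.0303%.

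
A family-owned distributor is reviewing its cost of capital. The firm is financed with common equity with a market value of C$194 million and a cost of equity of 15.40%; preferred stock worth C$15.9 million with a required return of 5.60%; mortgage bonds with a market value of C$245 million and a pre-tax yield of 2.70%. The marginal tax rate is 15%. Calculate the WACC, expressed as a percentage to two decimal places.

Total capital V = 194 + 15.9 + 245 = 454.9.
Equity: weight = 194/454.9 = 0.4265; cost = 15.4%.
Preferred: weight = 15.9/454.9 = 0.0350; cost = 5.6%.
Mortgage bonds: weight = 245/454.9 = 0.5386; after-tax cost = 2.7% × (1 − 15%) = 2.2950%.
WACC = 0.4265 × 15.4000% + 0.0350 × 5.6000% + 0.5386 × 2.2950% = 7.9994%.

8.00%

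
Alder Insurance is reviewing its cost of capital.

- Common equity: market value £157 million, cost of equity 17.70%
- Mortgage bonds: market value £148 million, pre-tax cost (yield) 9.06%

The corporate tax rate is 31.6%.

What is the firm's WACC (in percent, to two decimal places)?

12.12%

Total capital V = 157 + 148 = 305.
Equity: weight = 157/305 = 0.5148; cost = 17.7%.
Mortgage bonds: weight = 148/305 = 0.4852; after-tax cost = 9.06% × (1 − 31.6%) = 6.1970%.
WACC = 0.5148 × 17.7000% + 0.4852 × 6.1970% = 12.1182%.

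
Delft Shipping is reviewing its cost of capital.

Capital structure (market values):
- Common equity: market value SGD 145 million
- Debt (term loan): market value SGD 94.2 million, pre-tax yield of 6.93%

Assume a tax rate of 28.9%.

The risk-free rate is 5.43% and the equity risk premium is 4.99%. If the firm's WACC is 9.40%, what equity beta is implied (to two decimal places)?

1.38

Total capital V = 145 + 94.2 = 239.2.
Equity weight = 145/239.2 = 0.6062.
Term loan weight = 94.2/239.2 = 0.3938.
Debt contribution = 0.3938 × 6.93% × (1 − 28.9%) = 1.9404%.
Required equity contribution = 9.4% − 1.9404% = 7.4596%  ⇒  Re = 12.3058%.
CAPM: 12.3058% = 5.43% + β × 4.99%  ⇒  β = 1.3779.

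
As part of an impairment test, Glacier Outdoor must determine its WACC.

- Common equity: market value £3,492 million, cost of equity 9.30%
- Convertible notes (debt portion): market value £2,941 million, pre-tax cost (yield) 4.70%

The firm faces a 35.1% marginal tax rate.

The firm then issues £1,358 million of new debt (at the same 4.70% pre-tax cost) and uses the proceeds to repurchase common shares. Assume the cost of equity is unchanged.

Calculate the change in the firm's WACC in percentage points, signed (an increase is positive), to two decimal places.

Current WACC:
Total capital V = 3492 + 2941 = 6433.
Equity: weight = 3492/6433 = 0.5428; cost = 9.3%.
Convertible notes (debt portion): weight = 2941/6433 = 0.4572; after-tax cost = 4.7% × (1 − 35.1%) = 3.0503%.
WACC = 0.5428 × 9.3000% + 0.4572 × 3.0503% = 6.4428%.
After the change:
Total capital V = 2134 + 4299 = 6433.
Equity: weight = 2134/6433 = 0.3317; cost = 9.3%.
Convertible notes (debt portion): weight = 4299/6433 = 0.6683; after-tax cost = 4.7% × (1 − 35.1%) = 3.0503%.
WACC = 0.3317 × 9.3000% + 0.6683 × 3.0503% = 5.1235%.
Change in WACC = 5.1235% − 6.4428% = -1.3193 pp.

-1.32 pp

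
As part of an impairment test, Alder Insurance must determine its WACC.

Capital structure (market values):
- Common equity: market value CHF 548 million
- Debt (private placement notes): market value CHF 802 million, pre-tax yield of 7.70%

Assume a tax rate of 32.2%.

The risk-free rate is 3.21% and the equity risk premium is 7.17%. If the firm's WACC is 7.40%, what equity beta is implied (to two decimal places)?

Total capital V = 548 + 802 = 1350.
Equity weight = 548/1350 = 0.4059.
Private placement notes weight = 802/1350 = 0.5941.
Debt contribution = 0.5941 × 7.7% × (1 − 32.2%) = 3.1014%.
Required equity contribution = 7.4% − 3.1014% = 4.2986%  ⇒  Re = 10.5896%.
CAPM: 10.5896% = 3.21% + β × 7.17%  ⇒  β = 1.0292.

1.03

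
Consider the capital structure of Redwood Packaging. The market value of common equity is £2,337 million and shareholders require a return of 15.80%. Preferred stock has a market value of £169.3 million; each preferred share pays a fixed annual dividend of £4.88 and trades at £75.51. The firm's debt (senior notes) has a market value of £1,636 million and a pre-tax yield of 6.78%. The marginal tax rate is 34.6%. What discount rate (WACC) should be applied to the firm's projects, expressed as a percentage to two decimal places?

10.93%

Cost of preferred: Rp = 4.88 / 75.51 = 6.4627%.
Total capital V = 2337 + 169.3 + 1636 = 4142.3.
Equity: weight = 2337/4142.3 = 0.5642; cost = 15.8%.
Preferred: weight = 169.3/4142.3 = 0.0409; cost = 6.4627%.
Senior notes: weight = 1636/4142.3 = 0.3949; after-tax cost = 6.78% × (1 − 34.6%) = 4.4341%.
WACC = 0.5642 × 15.8000% + 0.0409 × 6.4627% + 0.3949 × 4.4341% = 10.9294%.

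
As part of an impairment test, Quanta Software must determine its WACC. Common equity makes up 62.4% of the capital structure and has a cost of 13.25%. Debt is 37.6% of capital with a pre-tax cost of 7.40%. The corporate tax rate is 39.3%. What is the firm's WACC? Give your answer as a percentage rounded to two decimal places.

9.96%

After-tax cost of debt = 7.4% × (1 − 39.3%) = 4.4918%.
WACC = 0.624 × 13.2500% + 0.376 × 4.4918% = 9.9569%.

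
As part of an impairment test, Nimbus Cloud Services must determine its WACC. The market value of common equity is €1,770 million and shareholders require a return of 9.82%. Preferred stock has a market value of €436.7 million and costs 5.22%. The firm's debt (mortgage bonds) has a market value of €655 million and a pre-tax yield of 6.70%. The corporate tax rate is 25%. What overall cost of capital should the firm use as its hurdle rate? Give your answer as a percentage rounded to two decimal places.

Total capital V = 1770 + 436.7 + 655 = 2861.7.
Equity: weight = 1770/2861.7 = 0.6185; cost = 9.82%.
Preferred: weight = 436.7/2861.7 = 0.1526; cost = 5.22%.
Mortgage bonds: weight = 655/2861.7 = 0.2289; after-tax cost = 6.7% × (1 − 25%) = 5.0250%.
WACC = 0.6185 × 9.8200% + 0.1526 × 5.2200% + 0.2289 × 5.0250% = 8.0205%.

8.02%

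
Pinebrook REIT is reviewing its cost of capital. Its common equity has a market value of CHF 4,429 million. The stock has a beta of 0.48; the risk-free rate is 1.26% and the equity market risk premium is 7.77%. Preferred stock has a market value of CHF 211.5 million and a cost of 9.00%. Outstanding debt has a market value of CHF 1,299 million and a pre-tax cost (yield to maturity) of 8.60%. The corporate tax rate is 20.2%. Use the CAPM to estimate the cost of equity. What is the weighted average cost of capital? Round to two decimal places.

Cost of equity via CAPM: Re = 1.26% + 0.48 × 7.77% = 4.9896%.
Total capital V = 4429 + 211.5 + 1299 = 5939.5.
Equity: weight = 4429/5939.5 = 0.7457; cost = 4.9896%.
Preferred: weight = 211.5/5939.5 = 0.0356; cost = 9%.
Debt: weight = 1299/5939.5 = 0.2187; after-tax cost = 8.6% × (1 − 20.2%) = 6.8628%.
WACC = 0.7457 × 4.9896% + 0.0356 × 9.0000% + 0.2187 × 6.8628% = 5.5421%.

5.54%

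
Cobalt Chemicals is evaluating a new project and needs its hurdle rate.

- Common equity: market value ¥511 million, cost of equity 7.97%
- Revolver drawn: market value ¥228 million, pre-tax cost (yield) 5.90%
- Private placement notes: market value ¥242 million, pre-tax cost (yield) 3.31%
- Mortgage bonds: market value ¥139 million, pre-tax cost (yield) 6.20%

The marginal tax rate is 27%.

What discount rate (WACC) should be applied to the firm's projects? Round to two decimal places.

5.60%

Total capital V = 511 + 228 + 242 + 139 = 1120.
Equity: weight = 511/1120 = 0.4562; cost = 7.97%.
Revolver drawn: weight = 228/1120 = 0.2036; after-tax cost = 5.9% × (1 − 27%) = 4.3070%.
Private placement notes: weight = 242/1120 = 0.2161; after-tax cost = 3.31% × (1 − 27%) = 2.4163%.
Mortgage bonds: weight = 139/1120 = 0.1241; after-tax cost = 6.2% × (1 − 27%) = 4.5260%.
WACC = 0.4562 × 7.9700% + 0.2036 × 4.3070% + 0.2161 × 2.4163% + 0.1241 × 4.5260% = 5.5969%.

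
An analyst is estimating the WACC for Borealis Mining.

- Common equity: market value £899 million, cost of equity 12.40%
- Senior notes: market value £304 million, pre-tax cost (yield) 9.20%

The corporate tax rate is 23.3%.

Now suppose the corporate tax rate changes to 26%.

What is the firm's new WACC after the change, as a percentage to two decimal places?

10.99%

After the change:
Total capital V = 899 + 304 = 1203.
Equity: weight = 899/1203 = 0.7473; cost = 12.4%.
Senior notes: weight = 304/1203 = 0.2527; after-tax cost = 9.2% × (1 − 26%) = 6.8080%.
WACC = 0.7473 × 12.4000% + 0.2527 × 6.8080% = 10.9869%.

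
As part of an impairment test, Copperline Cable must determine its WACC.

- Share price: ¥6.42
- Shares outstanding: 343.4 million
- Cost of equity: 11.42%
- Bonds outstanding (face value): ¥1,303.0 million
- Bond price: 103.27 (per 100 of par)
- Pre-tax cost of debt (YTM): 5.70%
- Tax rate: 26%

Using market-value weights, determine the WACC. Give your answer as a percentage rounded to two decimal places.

8.69%

Market value of equity E = 6.42 × 343.4m = 2204.628m. Market value of debt D = 1303m × 103.27/100 = 1345.6081m.
Total capital V = 2204.628 + 1345.6081 = 3550.2361.
Equity: weight = 2204.628/3550.2361 = 0.6210; cost = 11.42%.
Bonds outstanding: weight = 1345.6081/3550.2361 = 0.3790; after-tax cost = 5.7% × (1 − 26%) = 4.2180%.
WACC = 0.6210 × 11.4200% + 0.3790 × 4.2180% = 8.6903%.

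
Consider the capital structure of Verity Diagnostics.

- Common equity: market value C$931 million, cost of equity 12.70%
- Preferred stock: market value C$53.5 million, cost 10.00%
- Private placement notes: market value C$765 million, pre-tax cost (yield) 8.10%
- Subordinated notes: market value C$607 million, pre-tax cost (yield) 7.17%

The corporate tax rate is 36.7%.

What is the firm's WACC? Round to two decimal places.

Total capital V = 931 + 53.5 + 765 + 607 = 2356.5.
Equity: weight = 931/2356.5 = 0.3951; cost = 12.7%.
Preferred: weight = 53.5/2356.5 = 0.0227; cost = 10%.
Private placement notes: weight = 765/2356.5 = 0.3246; after-tax cost = 8.1% × (1 − 36.7%) = 5.1273%.
Subordinated notes: weight = 607/2356.5 = 0.2576; after-tax cost = 7.17% × (1 − 36.7%) = 4.5386%.
WACC = 0.3951 × 12.7000% + 0.0227 × 10.0000% + 0.3246 × 5.1273% + 0.2576 × 4.5386% = 8.0781%.

8.08%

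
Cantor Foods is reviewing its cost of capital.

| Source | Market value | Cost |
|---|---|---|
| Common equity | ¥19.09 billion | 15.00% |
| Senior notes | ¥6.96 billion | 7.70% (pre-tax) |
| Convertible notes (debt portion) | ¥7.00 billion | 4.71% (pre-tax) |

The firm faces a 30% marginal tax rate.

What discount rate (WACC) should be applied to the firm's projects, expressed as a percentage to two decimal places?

10.50%

Total capital V = 19.09 + 6.96 + 7 = 33.05.
Equity: weight = 19.09/33.05 = 0.5776; cost = 15%.
Senior notes: weight = 6.96/33.05 = 0.2106; after-tax cost = 7.7% × (1 − 30%) = 5.3900%.
Convertible notes (debt portion): weight = 7/33.05 = 0.2118; after-tax cost = 4.71% × (1 − 30%) = 3.2970%.
WACC = 0.5776 × 15.0000% + 0.2106 × 5.3900% + 0.2118 × 3.2970% = 10.4975%.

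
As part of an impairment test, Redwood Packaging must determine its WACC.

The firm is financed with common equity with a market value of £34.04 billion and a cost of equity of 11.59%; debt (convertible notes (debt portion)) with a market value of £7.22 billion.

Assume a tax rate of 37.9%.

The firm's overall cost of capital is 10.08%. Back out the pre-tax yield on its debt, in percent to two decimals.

Total capital V = 34.04 + 7.22 = 41.26.
Equity weight = 34.04/41.26 = 0.8250.
Convertible notes (debt portion) weight = 7.22/41.26 = 0.1750.
Equity contribution = 0.8250 × 11.59% = 9.5619%.
Remaining for debt = 10.08% − 9.5619% = 0.5181%.
Rd × (1 − 37.9%) × 0.1750 = 0.5181%  ⇒  Rd = 4.7678%.

4.77%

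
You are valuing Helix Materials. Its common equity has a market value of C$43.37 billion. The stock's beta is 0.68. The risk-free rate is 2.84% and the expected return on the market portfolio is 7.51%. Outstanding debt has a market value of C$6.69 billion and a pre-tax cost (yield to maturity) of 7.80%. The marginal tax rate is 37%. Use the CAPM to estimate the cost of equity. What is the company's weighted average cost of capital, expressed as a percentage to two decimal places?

5.87%

Market risk premium = 7.51% − 2.84% = 4.67%.
Cost of equity via CAPM: Re = 2.84% + 0.68 × 4.67% = 6.0156%.
Total capital V = 43.37 + 6.69 = 50.06.
Equity: weight = 43.37/50.06 = 0.8664; cost = 6.0156%.
Debt: weight = 6.69/50.06 = 0.1336; after-tax cost = 7.8% × (1 − 37%) = 4.9140%.
WACC = 0.8664 × 6.0156% + 0.1336 × 4.9140% = 5.8684%.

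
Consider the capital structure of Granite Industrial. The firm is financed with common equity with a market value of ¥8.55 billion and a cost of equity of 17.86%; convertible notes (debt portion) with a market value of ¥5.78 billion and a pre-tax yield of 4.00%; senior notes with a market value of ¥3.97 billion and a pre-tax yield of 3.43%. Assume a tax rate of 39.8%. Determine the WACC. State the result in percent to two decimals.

9.55%

Total capital V = 8.55 + 5.78 + 3.97 = 18.3.
Equity: weight = 8.55/18.3 = 0.4672; cost = 17.86%.
Convertible notes (debt portion): weight = 5.78/18.3 = 0.3158; after-tax cost = 4% × (1 − 39.8%) = 2.4080%.
Senior notes: weight = 3.97/18.3 = 0.2169; after-tax cost = 3.43% × (1 − 39.8%) = 2.0649%.
WACC = 0.4672 × 17.8600% + 0.3158 × 2.4080% + 0.2169 × 2.0649% = 9.5529%.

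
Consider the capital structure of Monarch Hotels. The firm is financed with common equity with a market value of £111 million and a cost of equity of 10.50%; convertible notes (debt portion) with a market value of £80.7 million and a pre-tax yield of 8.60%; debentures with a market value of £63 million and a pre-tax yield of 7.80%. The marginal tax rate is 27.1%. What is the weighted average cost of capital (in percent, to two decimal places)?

7.97%

Total capital V = 111 + 80.7 + 63 = 254.7.
Equity: weight = 111/254.7 = 0.4358; cost = 10.5%.
Convertible notes (debt portion): weight = 80.7/254.7 = 0.3168; after-tax cost = 8.6% × (1 − 27.1%) = 6.2694%.
Debentures: weight = 63/254.7 = 0.2473; after-tax cost = 7.8% × (1 − 27.1%) = 5.6862%.
WACC = 0.4358 × 10.5000% + 0.3168 × 6.2694% + 0.2473 × 5.6862% = 7.9689%.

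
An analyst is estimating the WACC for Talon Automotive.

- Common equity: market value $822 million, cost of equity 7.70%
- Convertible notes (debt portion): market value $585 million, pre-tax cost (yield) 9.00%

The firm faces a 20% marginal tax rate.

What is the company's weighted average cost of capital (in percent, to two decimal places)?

Total capital V = 822 + 585 = 1407.
Equity: weight = 822/1407 = 0.5842; cost = 7.7%.
Convertible notes (debt portion): weight = 585/1407 = 0.4158; after-tax cost = 9% × (1 − 20%) = 7.2000%.
WACC = 0.5842 × 7.7000% + 0.4158 × 7.2000% = 7.4921%.

7.49%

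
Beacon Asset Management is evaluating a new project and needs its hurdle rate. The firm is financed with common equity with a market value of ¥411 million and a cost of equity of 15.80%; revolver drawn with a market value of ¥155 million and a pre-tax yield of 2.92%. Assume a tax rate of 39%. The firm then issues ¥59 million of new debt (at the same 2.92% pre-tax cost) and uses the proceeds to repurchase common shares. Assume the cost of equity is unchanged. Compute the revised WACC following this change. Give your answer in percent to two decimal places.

10.50%

After the change:
Total capital V = 352 + 214 = 566.
Equity: weight = 352/566 = 0.6219; cost = 15.8%.
Revolver drawn: weight = 214/566 = 0.3781; after-tax cost = 2.92% × (1 − 39%) = 1.7812%.
WACC = 0.6219 × 15.8000% + 0.3781 × 1.7812% = 10.4996%.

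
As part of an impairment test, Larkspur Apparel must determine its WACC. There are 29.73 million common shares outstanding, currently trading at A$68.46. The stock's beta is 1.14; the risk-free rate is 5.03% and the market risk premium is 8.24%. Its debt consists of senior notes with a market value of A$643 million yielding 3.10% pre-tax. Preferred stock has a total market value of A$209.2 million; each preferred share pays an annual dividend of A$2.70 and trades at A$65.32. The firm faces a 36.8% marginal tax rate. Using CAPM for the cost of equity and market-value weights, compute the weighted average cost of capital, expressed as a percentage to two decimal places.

10.90%

Cost of equity via CAPM: Re = 5.03% + 1.14 × 8.24% = 14.4236%.
Cost of preferred: Rp = 2.7 / 65.32 = 4.1335%.
Market value of equity E = 68.46 × 29.73m = 2035.3158m.
Total capital V = 2035.3158 + 209.2 + 643 = 2887.5158.
Equity: weight = 2035.3158/2887.5158 = 0.7049; cost = 14.4236%.
Preferred: weight = 209.2/2887.5158 = 0.0724; cost = 4.1335%.
Senior notes: weight = 643/2887.5158 = 0.2227; after-tax cost = 3.1% × (1 − 36.8%) = 1.9592%.
WACC = 0.7049 × 14.4236% + 0.0724 × 4.1335% + 0.2227 × 1.9592% = 10.9025%.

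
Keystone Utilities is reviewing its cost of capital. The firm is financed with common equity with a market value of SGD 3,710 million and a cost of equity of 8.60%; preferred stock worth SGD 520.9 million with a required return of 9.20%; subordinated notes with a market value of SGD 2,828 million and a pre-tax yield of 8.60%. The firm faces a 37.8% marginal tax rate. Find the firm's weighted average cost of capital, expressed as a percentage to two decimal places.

Total capital V = 3710 + 520.9 + 2828 = 7058.9.
Equity: weight = 3710/7058.9 = 0.5256; cost = 8.6%.
Preferred: weight = 520.9/7058.9 = 0.0738; cost = 9.2%.
Subordinated notes: weight = 2828/7058.9 = 0.4006; after-tax cost = 8.6% × (1 − 37.8%) = 5.3492%.
WACC = 0.5256 × 8.6000% + 0.0738 × 9.2000% + 0.4006 × 5.3492% = 7.3419%.

7.34%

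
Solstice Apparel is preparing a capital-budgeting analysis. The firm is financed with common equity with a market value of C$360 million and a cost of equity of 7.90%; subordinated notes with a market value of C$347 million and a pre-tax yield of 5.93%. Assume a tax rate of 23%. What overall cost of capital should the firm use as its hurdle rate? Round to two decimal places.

Total capital V = 360 + 347 = 707.
Equity: weight = 360/707 = 0.5092; cost = 7.9%.
Subordinated notes: weight = 347/707 = 0.4908; after-tax cost = 5.93% × (1 − 23%) = 4.5661%.
WACC = 0.5092 × 7.9000% + 0.4908 × 4.5661% = 6.2637%.

6.26%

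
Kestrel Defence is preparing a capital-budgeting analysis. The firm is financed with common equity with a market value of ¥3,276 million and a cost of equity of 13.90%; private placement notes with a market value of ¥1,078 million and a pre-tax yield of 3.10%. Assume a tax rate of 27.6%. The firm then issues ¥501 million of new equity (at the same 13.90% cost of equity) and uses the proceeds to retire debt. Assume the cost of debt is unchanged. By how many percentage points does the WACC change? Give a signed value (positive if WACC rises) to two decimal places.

+1.34 pp

Current WACC:
Total capital V = 3276 + 1078 = 4354.
Equity: weight = 3276/4354 = 0.7524; cost = 13.9%.
Private placement notes: weight = 1078/4354 = 0.2476; after-tax cost = 3.1% × (1 − 27.6%) = 2.2444%.
WACC = 0.7524 × 13.9000% + 0.2476 × 2.2444% = 11.0142%.
After the change:
Total capital V = 3777 + 577 = 4354.
Equity: weight = 3777/4354 = 0.8675; cost = 13.9%.
Private placement notes: weight = 577/4354 = 0.1325; after-tax cost = 3.1% × (1 − 27.6%) = 2.2444%.
WACC = 0.8675 × 13.9000% + 0.1325 × 2.2444% = 12.3554%.
Change in WACC = 12.3554% − 11.0142% = 1.3412 pp.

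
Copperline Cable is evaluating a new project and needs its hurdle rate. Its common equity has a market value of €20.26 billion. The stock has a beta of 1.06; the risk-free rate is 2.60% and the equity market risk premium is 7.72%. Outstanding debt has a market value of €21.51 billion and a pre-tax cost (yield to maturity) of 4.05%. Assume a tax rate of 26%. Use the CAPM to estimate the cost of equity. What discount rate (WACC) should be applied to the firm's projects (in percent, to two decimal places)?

6.77%

Cost of equity via CAPM: Re = 2.6% + 1.06 × 7.72% = 10.7832%.
Total capital V = 20.26 + 21.51 = 41.77.
Equity: weight = 20.26/41.77 = 0.4850; cost = 10.7832%.
Debt: weight = 21.51/41.77 = 0.5150; after-tax cost = 4.05% × (1 − 26%) = 2.9970%.
WACC = 0.4850 × 10.7832% + 0.5150 × 2.9970% = 6.7736%.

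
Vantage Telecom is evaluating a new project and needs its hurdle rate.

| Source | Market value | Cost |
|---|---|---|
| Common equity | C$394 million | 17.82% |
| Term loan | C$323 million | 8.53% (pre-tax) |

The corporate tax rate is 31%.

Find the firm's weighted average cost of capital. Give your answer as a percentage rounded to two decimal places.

Total capital V = 394 + 323 = 717.
Equity: weight = 394/717 = 0.5495; cost = 17.82%.
Term loan: weight = 323/717 = 0.4505; after-tax cost = 8.53% × (1 − 31%) = 5.8857%.
WACC = 0.5495 × 17.8200% + 0.4505 × 5.8857% = 12.4437%.

12.44%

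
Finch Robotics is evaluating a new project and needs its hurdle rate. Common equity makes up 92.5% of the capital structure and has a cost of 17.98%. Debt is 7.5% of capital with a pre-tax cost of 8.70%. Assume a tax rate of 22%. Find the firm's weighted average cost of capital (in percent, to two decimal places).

17.14%

After-tax cost of debt = 8.7% × (1 − 22%) = 6.7860%.
WACC = 0.925 × 17.9800% + 0.075 × 6.7860% = 17.1405%.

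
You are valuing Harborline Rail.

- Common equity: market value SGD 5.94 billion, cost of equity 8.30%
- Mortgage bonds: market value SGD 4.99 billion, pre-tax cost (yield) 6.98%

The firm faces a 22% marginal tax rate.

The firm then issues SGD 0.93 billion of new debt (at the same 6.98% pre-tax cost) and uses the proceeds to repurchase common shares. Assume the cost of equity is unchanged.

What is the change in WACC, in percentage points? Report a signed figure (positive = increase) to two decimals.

-0.24 pp

Current WACC:
Total capital V = 5.94 + 4.99 = 10.93.
Equity: weight = 5.94/10.93 = 0.5435; cost = 8.3%.
Mortgage bonds: weight = 4.99/10.93 = 0.4565; after-tax cost = 6.98% × (1 − 22%) = 5.4444%.
WACC = 0.5435 × 8.3000% + 0.4565 × 5.4444% = 6.9963%.
After the change:
Total capital V = 5.01 + 5.92 = 10.93.
Equity: weight = 5.01/10.93 = 0.4584; cost = 8.3%.
Mortgage bonds: weight = 5.92/10.93 = 0.5416; after-tax cost = 6.98% × (1 − 22%) = 5.4444%.
WACC = 0.4584 × 8.3000% + 0.5416 × 5.4444% = 6.7533%.
Change in WACC = 6.7533% − 6.9963% = -0.2430 pp.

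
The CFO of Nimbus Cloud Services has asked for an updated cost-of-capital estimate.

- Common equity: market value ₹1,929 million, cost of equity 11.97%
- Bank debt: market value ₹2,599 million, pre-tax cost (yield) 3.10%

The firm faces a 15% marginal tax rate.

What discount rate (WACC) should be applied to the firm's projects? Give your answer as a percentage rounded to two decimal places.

6.61%

Total capital V = 1929 + 2599 = 4528.
Equity: weight = 1929/4528 = 0.4260; cost = 11.97%.
Bank debt: weight = 2599/4528 = 0.5740; after-tax cost = 3.1% × (1 − 15%) = 2.6350%.
WACC = 0.4260 × 11.9700% + 0.5740 × 2.6350% = 6.6119%.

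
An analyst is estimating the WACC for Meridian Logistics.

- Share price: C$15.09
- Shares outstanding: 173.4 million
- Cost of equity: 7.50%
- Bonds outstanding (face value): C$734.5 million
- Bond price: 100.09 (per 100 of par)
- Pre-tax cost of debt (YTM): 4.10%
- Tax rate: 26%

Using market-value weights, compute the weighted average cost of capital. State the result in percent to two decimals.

Market value of equity E = 15.09 × 173.4m = 2616.606m. Market value of debt D = 734.5m × 100.09/100 = 735.16105m.
Total capital V = 2616.606 + 735.16105 = 3351.76705.
Equity: weight = 2616.606/3351.76705 = 0.7807; cost = 7.5%.
Bonds outstanding: weight = 735.16105/3351.76705 = 0.2193; after-tax cost = 4.1% × (1 − 26%) = 3.0340%.
WACC = 0.7807 × 7.5000% + 0.2193 × 3.0340% = 6.5204%.

6.52%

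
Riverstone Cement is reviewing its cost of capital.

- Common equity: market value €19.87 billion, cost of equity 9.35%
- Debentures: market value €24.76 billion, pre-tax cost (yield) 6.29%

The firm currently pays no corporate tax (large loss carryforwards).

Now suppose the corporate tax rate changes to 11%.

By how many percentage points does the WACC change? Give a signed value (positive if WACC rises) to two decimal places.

Current WACC:
Total capital V = 19.87 + 24.76 = 44.63.
Equity: weight = 19.87/44.63 = 0.4452; cost = 9.35%.
Debentures: weight = 24.76/44.63 = 0.5548; after-tax cost = 6.29% × (1 − 0%) = 6.2900%.
WACC = 0.4452 × 9.3500% + 0.5548 × 6.2900% = 7.6524%.
After the change:
Total capital V = 19.87 + 24.76 = 44.63.
Equity: weight = 19.87/44.63 = 0.4452; cost = 9.35%.
Debentures: weight = 24.76/44.63 = 0.5548; after-tax cost = 6.29% × (1 − 11%) = 5.5981%.
WACC = 0.4452 × 9.3500% + 0.5548 × 5.5981% = 7.2685%.
Change in WACC = 7.2685% − 7.6524% = -0.3839 pp.

-0.38 pp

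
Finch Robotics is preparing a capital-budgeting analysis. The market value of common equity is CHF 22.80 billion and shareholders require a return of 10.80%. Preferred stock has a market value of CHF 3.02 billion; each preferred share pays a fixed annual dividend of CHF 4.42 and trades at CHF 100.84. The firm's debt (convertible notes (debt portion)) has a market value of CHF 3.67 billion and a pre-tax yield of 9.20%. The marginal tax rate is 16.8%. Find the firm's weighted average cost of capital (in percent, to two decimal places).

Cost of preferred: Rp = 4.42 / 100.84 = 4.3832%.
Total capital V = 22.8 + 3.02 + 3.67 = 29.49.
Equity: weight = 22.8/29.49 = 0.7731; cost = 10.8%.
Preferred: weight = 3.02/29.49 = 0.1024; cost = 4.3832%.
Convertible notes (debt portion): weight = 3.67/29.49 = 0.1244; after-tax cost = 9.2% × (1 − 16.8%) = 7.6544%.
WACC = 0.7731 × 10.8000% + 0.1024 × 4.3832% + 0.1244 × 7.6544% = 9.7514%.

9.75%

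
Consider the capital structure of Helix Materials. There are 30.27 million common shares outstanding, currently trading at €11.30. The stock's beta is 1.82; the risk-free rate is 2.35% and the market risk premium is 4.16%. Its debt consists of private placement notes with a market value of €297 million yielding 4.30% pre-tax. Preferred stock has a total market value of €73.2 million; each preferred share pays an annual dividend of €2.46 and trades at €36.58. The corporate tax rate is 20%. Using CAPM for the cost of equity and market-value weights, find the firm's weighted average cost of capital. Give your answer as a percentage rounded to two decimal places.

6.89%

Cost of equity via CAPM: Re = 2.35% + 1.82 × 4.16% = 9.9212%.
Cost of preferred: Rp = 2.46 / 36.58 = 6.7250%.
Market value of equity E = 11.3 × 30.27m = 342.051m.
Total capital V = 342.051 + 73.2 + 297 = 712.251.
Equity: weight = 342.051/712.251 = 0.4802; cost = 9.9212%.
Preferred: weight = 73.2/712.251 = 0.1028; cost = 6.725%.
Private placement notes: weight = 297/712.251 = 0.4170; after-tax cost = 4.3% × (1 − 20%) = 3.4400%.
WACC = 0.4802 × 9.9212% + 0.1028 × 6.7250% + 0.4170 × 3.4400% = 6.8901%.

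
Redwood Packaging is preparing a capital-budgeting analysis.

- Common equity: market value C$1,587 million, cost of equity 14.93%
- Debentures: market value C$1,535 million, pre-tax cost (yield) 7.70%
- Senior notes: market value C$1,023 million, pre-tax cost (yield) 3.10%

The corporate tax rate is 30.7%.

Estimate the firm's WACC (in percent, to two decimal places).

Total capital V = 1587 + 1535 + 1023 = 4145.
Equity: weight = 1587/4145 = 0.3829; cost = 14.93%.
Debentures: weight = 1535/4145 = 0.3703; after-tax cost = 7.7% × (1 − 30.7%) = 5.3361%.
Senior notes: weight = 1023/4145 = 0.2468; after-tax cost = 3.1% × (1 − 30.7%) = 2.1483%.
WACC = 0.3829 × 14.9300% + 0.3703 × 5.3361% + 0.2468 × 2.1483% = 8.2226%.

8.22%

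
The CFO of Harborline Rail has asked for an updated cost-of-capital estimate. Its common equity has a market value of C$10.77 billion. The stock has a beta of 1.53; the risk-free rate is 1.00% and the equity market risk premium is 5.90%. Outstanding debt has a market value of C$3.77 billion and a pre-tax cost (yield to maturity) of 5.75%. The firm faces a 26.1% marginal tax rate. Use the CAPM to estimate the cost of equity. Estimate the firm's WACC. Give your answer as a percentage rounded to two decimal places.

Cost of equity via CAPM: Re = 1.0% + 1.53 × 5.9% = 10.0270%.
Total capital V = 10.77 + 3.77 = 14.54.
Equity: weight = 10.77/14.54 = 0.7407; cost = 10.027%.
Debt: weight = 3.77/14.54 = 0.2593; after-tax cost = 5.75% × (1 − 26.1%) = 4.2492%.
WACC = 0.7407 × 10.0270% + 0.2593 × 4.2492% = 8.5289%.

8.53%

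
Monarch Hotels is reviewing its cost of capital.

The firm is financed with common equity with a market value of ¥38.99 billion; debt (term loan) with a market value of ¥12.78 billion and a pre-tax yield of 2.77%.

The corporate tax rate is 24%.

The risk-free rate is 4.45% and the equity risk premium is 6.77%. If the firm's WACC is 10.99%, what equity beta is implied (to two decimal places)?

Total capital V = 38.99 + 12.78 = 51.77.
Equity weight = 38.99/51.77 = 0.7531.
Term loan weight = 12.78/51.77 = 0.2469.
Debt contribution = 0.2469 × 2.77% × (1 − 24%) = 0.5197%.
Required equity contribution = 10.99% − 0.5197% = 10.4703%  ⇒  Re = 13.9022%.
CAPM: 13.9022% = 4.45% + β × 6.77%  ⇒  β = 1.3962.

1.40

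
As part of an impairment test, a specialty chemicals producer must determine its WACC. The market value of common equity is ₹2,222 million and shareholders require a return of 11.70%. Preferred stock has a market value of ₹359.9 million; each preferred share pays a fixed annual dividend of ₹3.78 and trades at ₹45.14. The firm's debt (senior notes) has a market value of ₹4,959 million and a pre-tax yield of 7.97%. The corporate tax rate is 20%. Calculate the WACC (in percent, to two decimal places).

Cost of preferred: Rp = 3.78 / 45.14 = 8.3739%.
Total capital V = 2222 + 359.9 + 4959 = 7540.9.
Equity: weight = 2222/7540.9 = 0.2947; cost = 11.7%.
Preferred: weight = 359.9/7540.9 = 0.0477; cost = 8.3739%.
Senior notes: weight = 4959/7540.9 = 0.6576; after-tax cost = 7.97% × (1 − 20%) = 6.3760%.
WACC = 0.2947 × 11.7000% + 0.0477 × 8.3739% + 0.6576 × 6.3760% = 8.0401%.

8.04%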